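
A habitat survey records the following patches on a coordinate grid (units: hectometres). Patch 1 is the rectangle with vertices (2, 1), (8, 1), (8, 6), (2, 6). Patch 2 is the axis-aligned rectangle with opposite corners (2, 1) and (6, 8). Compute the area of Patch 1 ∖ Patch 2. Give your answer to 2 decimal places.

|Patch 1∩Patch 2|: x∈[2,6], y∈[1,6] → 4·5 = 20.
|Patch 1| = 30.
|Patch 1 ∖ Patch 2| = |Patch 1| − |Patch 1∩Patch 2| = 30 − 20 = 10.00.

10.00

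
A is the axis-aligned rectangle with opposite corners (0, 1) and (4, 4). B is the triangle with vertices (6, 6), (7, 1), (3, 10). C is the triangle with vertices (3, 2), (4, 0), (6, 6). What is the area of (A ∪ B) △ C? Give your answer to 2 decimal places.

19.00

|A ∪ B| = 17.5.
|(A ∪ B) ∩ C| = 1.7517.
|(A ∪ B) △ C| = 17.5 + 5 − 3.5033 = 19.00.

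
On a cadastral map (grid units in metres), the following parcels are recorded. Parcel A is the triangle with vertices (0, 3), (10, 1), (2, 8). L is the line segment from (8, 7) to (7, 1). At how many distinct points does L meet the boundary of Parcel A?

2

The segment meets the boundary at (7.097,1.581), (7.382,3.291).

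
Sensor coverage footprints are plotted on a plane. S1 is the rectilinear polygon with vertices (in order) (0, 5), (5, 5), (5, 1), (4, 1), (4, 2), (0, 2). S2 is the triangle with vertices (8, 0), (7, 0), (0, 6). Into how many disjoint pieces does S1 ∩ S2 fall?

1

S1 ∩ S2 is a single connected region.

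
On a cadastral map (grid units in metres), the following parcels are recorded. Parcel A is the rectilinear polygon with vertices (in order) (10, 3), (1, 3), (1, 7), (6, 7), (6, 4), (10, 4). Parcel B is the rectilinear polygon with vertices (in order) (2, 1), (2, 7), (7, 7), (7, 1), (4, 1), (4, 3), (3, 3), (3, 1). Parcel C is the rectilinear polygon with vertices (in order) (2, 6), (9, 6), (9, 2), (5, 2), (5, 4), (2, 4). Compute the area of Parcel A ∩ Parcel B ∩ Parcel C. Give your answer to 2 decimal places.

The intersection is the polygon with vertices (2,6), (6,6), (6,4), (7,4), (7,3), (5,3), (5,4), (2,4).
By the shoelace formula its area is 10.00.

10.00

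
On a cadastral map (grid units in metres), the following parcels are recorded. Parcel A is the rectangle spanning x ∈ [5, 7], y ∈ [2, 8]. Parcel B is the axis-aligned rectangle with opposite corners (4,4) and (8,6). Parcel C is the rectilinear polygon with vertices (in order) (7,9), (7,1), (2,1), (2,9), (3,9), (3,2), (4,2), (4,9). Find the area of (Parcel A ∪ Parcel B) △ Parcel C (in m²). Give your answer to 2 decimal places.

|Parcel A ∪ Parcel B| = 16.
|(Parcel A ∪ Parcel B) ∩ Parcel C| = 14.
|(Parcel A ∪ Parcel B) △ Parcel C| = 16 + 33 − 28 = 21.00.

21.00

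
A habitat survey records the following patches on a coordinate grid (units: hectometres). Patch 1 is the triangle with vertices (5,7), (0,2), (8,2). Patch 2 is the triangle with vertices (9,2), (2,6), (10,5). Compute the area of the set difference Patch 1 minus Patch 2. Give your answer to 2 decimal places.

|Patch 1| = 20, |Patch 1∩Patch 2| = 4.2541.
|Patch 1 ∖ Patch 2| = |Patch 1| − |Patch 1∩Patch 2| = 20 − 4.2541 = 15.75.

15.75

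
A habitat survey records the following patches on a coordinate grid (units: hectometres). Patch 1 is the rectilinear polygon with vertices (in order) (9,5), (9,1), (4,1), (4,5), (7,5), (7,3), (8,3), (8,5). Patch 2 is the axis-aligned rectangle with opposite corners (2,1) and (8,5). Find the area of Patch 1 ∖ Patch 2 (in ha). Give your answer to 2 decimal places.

|Patch 1| = 18, |Patch 1∩Patch 2| = 14.
|Patch 1 ∖ Patch 2| = |Patch 1| − |Patch 1∩Patch 2| = 18 − 14 = 4.00.

4.00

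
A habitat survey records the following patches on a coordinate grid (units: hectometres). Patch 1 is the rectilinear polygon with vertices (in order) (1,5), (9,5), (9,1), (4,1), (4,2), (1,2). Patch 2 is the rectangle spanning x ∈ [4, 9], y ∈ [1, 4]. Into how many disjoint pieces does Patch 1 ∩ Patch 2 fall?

Patch 1 ∩ Patch 2 is a single connected region.

1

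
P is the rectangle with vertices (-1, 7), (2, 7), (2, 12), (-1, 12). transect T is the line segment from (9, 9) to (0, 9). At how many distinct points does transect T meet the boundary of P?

1

The segment meets the boundary at (2,9).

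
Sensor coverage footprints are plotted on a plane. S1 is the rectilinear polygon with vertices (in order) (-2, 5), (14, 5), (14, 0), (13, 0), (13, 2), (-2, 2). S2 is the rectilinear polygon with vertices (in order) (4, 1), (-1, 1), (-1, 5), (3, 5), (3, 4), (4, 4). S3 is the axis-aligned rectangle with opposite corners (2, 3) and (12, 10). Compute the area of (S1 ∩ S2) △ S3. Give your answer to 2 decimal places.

|S1 ∩ S2| = 14.
|(S1 ∩ S2) ∩ S3| = 3.
|(S1 ∩ S2) △ S3| = 14 + 70 − 6 = 78.00.

78.00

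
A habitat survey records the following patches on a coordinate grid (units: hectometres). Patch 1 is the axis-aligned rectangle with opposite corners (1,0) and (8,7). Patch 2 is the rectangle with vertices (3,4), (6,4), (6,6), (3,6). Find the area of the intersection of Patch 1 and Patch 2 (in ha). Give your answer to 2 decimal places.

6.00

|Patch 1∩Patch 2|: x∈[3,6], y∈[4,6] → 3·2 = 6.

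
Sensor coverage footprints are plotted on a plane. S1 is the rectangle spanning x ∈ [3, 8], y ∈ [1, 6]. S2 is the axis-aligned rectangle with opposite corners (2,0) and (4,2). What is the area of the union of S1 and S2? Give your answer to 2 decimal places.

By inclusion–exclusion:
Individual areas: |S1| = 25, |S2| = 4.
|S1∩S2|: x∈[3,4], y∈[1,2] → 1·1 = 1.
|S1 ∪ S2| = 29 − 1 = 28.00.

28.00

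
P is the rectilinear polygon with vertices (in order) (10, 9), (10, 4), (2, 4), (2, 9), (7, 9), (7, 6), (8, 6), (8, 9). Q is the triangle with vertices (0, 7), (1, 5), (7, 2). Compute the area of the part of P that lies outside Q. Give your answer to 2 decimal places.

35.52

|P| = 37, |P∩Q| = 1.4786.
|P ∖ Q| = |P| − |P∩Q| = 37 − 1.4786 = 35.52.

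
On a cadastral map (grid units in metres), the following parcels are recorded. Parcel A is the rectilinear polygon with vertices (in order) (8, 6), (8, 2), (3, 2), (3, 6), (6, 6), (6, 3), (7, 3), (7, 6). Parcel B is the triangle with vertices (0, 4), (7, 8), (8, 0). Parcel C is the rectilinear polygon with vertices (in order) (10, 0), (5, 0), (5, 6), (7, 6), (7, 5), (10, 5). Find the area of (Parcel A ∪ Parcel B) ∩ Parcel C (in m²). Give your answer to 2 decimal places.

The region (Parcel A ∪ Parcel B) ∩ Parcel C is the polygon with vertices (7.75,2), (8,0), (5,1.5), (5,6), (7,6), (7,5), (8,5), (8,2).
By the shoelace formula its area is 14.50.

14.50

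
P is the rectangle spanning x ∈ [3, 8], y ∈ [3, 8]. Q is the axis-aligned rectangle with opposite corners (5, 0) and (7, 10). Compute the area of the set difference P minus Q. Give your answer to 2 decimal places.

|P∩Q|: x∈[5,7], y∈[3,8] → 2·5 = 10.
|P| = 25.
|P ∖ Q| = |P| − |P∩Q| = 25 − 10 = 15.00.

15.00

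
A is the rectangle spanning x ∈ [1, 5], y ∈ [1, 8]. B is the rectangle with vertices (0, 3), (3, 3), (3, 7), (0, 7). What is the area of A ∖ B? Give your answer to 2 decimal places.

20.00

|A∩B|: x∈[1,3], y∈[3,7] → 2·4 = 8.
|A| = 28.
|A ∖ B| = |A| − |A∩B| = 28 − 8 = 20.00.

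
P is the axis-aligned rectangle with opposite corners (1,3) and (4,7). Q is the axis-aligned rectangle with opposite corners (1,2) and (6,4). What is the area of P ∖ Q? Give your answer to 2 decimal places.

|P∩Q|: x∈[1,4], y∈[3,4] → 3·1 = 3.
|P| = 12.
|P ∖ Q| = |P| − |P∩Q| = 12 − 3 = 9.00.

9.00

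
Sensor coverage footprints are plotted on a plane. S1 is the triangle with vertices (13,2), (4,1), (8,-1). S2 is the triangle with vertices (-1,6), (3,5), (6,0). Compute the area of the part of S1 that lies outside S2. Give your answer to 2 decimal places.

10.65

|S1| = 11, |S1∩S2| = 0.3513.
|S1 ∖ S2| = |S1| − |S1∩S2| = 11 − 0.3513 = 10.65.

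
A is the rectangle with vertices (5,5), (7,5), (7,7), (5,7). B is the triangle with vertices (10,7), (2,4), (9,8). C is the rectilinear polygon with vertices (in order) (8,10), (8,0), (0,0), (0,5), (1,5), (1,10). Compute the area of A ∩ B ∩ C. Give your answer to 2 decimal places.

1.57

The intersection is the polygon with vertices (5,5.125), (5,5.714), (7,6.857), (7,5.875).
By the shoelace formula its area is 1.57.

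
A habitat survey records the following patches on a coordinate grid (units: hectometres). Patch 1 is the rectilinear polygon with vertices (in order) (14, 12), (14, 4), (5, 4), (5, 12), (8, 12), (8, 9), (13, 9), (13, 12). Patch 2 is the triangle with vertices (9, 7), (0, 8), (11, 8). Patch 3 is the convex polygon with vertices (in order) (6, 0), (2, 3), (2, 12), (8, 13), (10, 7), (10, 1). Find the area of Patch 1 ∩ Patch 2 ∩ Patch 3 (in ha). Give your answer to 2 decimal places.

The intersection is the polygon with vertices (9.667,8), (9.857,7.429), (9,7), (5,7.444), (5,8).
By the shoelace formula its area is 3.73.

3.73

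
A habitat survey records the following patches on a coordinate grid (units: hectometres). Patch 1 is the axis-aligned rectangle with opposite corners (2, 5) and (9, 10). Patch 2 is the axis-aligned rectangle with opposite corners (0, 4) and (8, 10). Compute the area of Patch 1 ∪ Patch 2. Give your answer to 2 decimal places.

53.00

By inclusion–exclusion:
Individual areas: |Patch 1| = 35, |Patch 2| = 48.
|Patch 1∩Patch 2|: x∈[2,8], y∈[5,10] → 6·5 = 30.
|Patch 1 ∪ Patch 2| = 83 − 30 = 53.00.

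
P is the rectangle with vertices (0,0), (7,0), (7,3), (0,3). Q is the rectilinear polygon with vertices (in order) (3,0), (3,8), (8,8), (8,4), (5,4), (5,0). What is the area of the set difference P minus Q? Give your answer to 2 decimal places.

15.00

|P| = 21, |P∩Q| = 6.
|P ∖ Q| = |P| − |P∩Q| = 21 − 6 = 15.00.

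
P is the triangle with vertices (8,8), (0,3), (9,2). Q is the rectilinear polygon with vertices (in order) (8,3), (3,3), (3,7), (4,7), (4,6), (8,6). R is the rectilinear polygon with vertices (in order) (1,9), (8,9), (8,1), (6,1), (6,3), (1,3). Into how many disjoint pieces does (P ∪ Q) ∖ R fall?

2

(P ∪ Q) ∖ R splits into 2 disjoint pieces (area 2.9444, area 2.3125).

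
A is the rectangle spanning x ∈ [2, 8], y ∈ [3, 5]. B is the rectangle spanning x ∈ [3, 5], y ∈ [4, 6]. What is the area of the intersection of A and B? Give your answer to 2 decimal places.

2.00

|A∩B|: x∈[3,5], y∈[4,5] → 2·1 = 2.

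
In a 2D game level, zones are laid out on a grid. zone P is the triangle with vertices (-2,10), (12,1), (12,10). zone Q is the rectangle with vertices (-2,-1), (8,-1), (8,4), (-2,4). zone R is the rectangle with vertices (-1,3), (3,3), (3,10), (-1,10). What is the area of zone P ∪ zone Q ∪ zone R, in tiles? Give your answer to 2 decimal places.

129.14

By inclusion–exclusion:
Individual areas: |zone P| = 63, |zone Q| = 50, |zone R| = 28.
|zone P∩zone Q| = 0.1429.
|zone P∩zone R| = 7.7143.
|zone Q∩zone R|: x∈[-1,3], y∈[3,4] → 4·1 = 4.
|zone P∩zone Q∩zone R| = 0.
|zone P ∪ zone Q ∪ zone R| = 141 − 11.8571 + 0 = 129.14.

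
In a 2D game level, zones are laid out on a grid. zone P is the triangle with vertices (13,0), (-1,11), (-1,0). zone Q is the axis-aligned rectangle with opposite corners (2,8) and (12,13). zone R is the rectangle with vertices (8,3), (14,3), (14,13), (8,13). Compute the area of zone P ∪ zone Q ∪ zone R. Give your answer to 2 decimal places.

166.19

By inclusion–exclusion:
Individual areas: |zone P| = 77, |zone Q| = 50, |zone R| = 60.
|zone P∩zone Q| = 0.263.
|zone P∩zone R| = 0.5487.
|zone Q∩zone R|: x∈[8,12], y∈[8,13] → 4·5 = 20.
|zone P∩zone Q∩zone R| = 0.
|zone P ∪ zone Q ∪ zone R| = 187 − 20.8117 + 0 = 166.19.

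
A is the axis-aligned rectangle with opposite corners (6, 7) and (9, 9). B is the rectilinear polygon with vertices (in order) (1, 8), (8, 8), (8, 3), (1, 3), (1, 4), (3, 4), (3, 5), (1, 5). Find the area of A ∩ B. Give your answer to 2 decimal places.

2.00

The intersection is the polygon with vertices (6,7), (6,8), (8,8), (8,7).
By the shoelace formula its area is 2.00.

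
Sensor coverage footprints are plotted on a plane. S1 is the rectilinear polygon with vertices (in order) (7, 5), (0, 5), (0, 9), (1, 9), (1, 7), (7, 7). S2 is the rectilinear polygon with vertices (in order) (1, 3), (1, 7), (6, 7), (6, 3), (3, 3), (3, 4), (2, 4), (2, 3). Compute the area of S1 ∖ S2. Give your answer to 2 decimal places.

|S1| = 16, |S1∩S2| = 10.
|S1 ∖ S2| = |S1| − |S1∩S2| = 16 − 10 = 6.00.

6.00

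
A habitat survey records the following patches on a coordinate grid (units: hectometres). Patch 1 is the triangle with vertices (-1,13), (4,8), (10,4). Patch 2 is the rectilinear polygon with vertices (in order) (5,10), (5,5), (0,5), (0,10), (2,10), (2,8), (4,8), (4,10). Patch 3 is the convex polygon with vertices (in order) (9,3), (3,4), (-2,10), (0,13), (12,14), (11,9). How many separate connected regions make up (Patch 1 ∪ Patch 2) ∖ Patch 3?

(Patch 1 ∪ Patch 2) ∖ Patch 3 splits into 3 disjoint pieces (area 0.0353, area 0.0216, area 2.8167).

3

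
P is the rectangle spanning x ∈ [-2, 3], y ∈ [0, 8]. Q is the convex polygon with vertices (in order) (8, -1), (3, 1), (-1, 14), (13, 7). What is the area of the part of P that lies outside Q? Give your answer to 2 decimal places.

32.46

|P| = 40, |P∩Q| = 7.5385.
|P ∖ Q| = |P| − |P∩Q| = 40 − 7.5385 = 32.46.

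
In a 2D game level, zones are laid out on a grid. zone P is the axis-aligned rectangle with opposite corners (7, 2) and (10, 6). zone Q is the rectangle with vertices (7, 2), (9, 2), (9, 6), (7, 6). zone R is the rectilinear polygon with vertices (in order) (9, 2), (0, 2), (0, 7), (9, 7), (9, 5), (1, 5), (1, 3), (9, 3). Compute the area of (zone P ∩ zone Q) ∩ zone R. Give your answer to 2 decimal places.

|zone P ∩ zone Q| = 8.
|(zone P ∩ zone Q) ∩ zone R| = 4.00.

4.00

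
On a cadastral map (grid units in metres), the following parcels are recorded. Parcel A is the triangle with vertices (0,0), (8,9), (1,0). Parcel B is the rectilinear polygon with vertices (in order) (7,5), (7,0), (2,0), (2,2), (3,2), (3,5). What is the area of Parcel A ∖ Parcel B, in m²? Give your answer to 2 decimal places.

3.18

|Parcel A| = 4.5, |Parcel A∩Parcel B| = 1.3185.
|Parcel A ∖ Parcel B| = |Parcel A| − |Parcel A∩Parcel B| = 4.5 − 1.3185 = 3.18.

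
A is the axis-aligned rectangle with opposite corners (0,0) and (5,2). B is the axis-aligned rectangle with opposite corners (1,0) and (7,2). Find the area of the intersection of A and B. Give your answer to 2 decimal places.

|A∩B|: x∈[1,5], y∈[0,2] → 4·2 = 8.

8.00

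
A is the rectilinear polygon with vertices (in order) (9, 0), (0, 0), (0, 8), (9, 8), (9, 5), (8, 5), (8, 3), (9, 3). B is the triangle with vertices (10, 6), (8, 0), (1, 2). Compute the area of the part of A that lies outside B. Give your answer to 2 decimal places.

50.28

|A| = 70, |A∩B| = 19.7222.
|A ∖ B| = |A| − |A∩B| = 70 − 19.7222 = 50.28.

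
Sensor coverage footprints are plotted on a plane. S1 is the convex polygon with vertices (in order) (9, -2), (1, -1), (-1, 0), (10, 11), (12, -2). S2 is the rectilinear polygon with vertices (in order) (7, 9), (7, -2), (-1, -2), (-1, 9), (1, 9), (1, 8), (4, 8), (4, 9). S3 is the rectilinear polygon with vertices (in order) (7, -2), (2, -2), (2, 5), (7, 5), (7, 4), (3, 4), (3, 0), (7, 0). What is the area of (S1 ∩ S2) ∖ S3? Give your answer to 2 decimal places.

27.06

|S1 ∩ S2| = 41.25.
|(S1 ∩ S2) ∩ S3| = 14.1875.
|(S1 ∩ S2) ∖ S3| = 41.25 − 14.1875 = 27.06.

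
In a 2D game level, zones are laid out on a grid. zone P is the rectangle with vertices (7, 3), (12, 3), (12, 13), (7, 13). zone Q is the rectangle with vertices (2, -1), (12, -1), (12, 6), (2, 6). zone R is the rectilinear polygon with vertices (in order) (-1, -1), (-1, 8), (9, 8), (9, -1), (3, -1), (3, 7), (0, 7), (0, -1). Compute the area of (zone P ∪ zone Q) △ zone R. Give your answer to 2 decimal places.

|zone P ∪ zone Q| = 105.
|(zone P ∪ zone Q) ∩ zone R| = 46.
|(zone P ∪ zone Q) △ zone R| = 105 + 66 − 92 = 79.00.

79.00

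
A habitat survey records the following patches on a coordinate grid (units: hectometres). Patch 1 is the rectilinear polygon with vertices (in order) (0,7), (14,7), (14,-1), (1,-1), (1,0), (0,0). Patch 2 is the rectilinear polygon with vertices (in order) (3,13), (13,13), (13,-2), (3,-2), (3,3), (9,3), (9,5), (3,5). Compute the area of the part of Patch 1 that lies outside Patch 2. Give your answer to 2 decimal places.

43.00

|Patch 1| = 111, |Patch 1∩Patch 2| = 68.
|Patch 1 ∖ Patch 2| = |Patch 1| − |Patch 1∩Patch 2| = 111 − 68 = 43.00.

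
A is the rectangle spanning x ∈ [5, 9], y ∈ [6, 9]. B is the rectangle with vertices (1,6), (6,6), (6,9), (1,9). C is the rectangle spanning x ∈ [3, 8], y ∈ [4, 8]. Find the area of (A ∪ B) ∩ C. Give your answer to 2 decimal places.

The region (A ∪ B) ∩ C is the polygon with vertices (6,6), (5,6), (3,6), (3,8), (8,8), (8,6).
By the shoelace formula its area is 10.00.

10.00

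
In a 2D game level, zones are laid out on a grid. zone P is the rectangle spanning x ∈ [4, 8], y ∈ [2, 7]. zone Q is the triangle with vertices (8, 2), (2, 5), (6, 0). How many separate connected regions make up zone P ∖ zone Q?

2

zone P ∖ zone Q splits into 2 disjoint pieces (area 16, area 0.1).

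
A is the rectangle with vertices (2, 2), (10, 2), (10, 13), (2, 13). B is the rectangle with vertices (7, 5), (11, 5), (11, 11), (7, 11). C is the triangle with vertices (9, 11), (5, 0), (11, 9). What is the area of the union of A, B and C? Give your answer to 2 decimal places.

94.61

By inclusion–exclusion:
Individual areas: |A| = 88, |B| = 24, |C| = 15.
|A∩B|: x∈[7,10], y∈[5,11] → 3·6 = 18.
|A∩C| = 13.1439.
|B∩C| = 11.1667.
|A∩B∩C| = 9.9167.
|A ∪ B ∪ C| = 127 − 42.3106 + 9.9167 = 94.61.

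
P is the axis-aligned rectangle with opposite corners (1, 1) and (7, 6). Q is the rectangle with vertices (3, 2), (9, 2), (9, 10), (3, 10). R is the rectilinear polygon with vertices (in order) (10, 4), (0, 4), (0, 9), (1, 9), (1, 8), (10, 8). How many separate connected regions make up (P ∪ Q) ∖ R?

(P ∪ Q) ∖ R splits into 2 disjoint pieces (area 22, area 12).

2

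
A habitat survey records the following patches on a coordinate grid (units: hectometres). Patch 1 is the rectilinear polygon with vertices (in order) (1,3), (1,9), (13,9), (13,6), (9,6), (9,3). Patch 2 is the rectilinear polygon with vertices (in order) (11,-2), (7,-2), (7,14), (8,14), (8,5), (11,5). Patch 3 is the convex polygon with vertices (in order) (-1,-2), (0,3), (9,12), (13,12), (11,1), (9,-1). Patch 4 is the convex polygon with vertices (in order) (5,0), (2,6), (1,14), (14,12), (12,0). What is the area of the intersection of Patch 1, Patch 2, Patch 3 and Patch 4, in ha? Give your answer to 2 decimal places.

The intersection is the polygon with vertices (9,5), (9,3), (7,3), (7,9), (8,9), (8,5).
By the shoelace formula its area is 8.00.

8.00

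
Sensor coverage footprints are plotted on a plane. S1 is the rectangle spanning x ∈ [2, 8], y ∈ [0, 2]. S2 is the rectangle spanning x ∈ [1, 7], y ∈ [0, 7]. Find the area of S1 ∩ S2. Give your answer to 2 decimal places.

10.00

|S1∩S2|: x∈[2,7], y∈[0,2] → 5·2 = 10.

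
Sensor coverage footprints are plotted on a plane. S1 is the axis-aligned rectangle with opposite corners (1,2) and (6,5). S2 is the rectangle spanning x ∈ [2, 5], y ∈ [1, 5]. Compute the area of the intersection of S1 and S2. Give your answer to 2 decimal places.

|S1∩S2|: x∈[2,5], y∈[2,5] → 3·3 = 9.

9.00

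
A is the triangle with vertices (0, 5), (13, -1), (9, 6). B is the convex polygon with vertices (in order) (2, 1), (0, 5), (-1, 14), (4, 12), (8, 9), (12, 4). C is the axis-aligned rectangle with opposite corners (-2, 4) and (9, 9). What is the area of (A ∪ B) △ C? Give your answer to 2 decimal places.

|A ∪ B| = 104.0917.
|(A ∪ B) ∩ C| = 45.0139.
|(A ∪ B) △ C| = 104.0917 + 55 − 90.0278 = 69.06.

69.06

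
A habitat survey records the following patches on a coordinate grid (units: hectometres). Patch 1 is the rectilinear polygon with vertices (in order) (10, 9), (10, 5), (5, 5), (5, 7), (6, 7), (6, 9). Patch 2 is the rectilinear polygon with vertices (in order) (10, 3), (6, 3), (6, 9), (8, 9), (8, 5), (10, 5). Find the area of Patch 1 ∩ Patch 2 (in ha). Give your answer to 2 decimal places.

8.00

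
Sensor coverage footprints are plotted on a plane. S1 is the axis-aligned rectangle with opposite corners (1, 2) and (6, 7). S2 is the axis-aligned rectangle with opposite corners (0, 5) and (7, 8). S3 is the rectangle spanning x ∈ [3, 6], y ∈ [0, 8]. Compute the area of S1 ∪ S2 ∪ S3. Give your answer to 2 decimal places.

42.00

By inclusion–exclusion:
Individual areas: |S1| = 25, |S2| = 21, |S3| = 24.
|S1∩S2|: x∈[1,6], y∈[5,7] → 5·2 = 10.
|S1∩S3|: x∈[3,6], y∈[2,7] → 3·5 = 15.
|S2∩S3|: x∈[3,6], y∈[5,8] → 3·3 = 9.
|S1∩S2∩S3| = 6.
|S1 ∪ S2 ∪ S3| = 70 − 34 + 6 = 42.00.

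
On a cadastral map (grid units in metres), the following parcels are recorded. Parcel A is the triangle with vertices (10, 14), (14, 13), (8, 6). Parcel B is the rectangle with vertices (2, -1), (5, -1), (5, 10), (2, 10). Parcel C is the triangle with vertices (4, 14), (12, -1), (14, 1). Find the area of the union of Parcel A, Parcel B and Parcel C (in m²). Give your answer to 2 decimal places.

72.17

By inclusion–exclusion:
Individual areas: |Parcel A| = 17, |Parcel B| = 33, |Parcel C| = 23.
|Parcel A∩Parcel B| = 0.
|Parcel A∩Parcel C| = 0.8297.
|Parcel B∩Parcel C| = 0.
|Parcel A∩Parcel B∩Parcel C| = 0.
|Parcel A ∪ Parcel B ∪ Parcel C| = 73 − 0.8297 + 0 = 72.17.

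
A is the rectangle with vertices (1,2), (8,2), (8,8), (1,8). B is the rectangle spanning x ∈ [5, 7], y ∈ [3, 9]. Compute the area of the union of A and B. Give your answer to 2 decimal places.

44.00

By inclusion–exclusion:
Individual areas: |A| = 42, |B| = 12.
|A∩B|: x∈[5,7], y∈[3,8] → 2·5 = 10.
|A ∪ B| = 54 − 10 = 44.00.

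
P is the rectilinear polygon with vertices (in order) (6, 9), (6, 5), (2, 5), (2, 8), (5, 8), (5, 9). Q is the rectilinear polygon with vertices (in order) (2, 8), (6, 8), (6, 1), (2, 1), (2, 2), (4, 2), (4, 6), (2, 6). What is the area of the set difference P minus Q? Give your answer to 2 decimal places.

|P| = 13, |P∩Q| = 10.
|P ∖ Q| = |P| − |P∩Q| = 13 − 10 = 3.00.

3.00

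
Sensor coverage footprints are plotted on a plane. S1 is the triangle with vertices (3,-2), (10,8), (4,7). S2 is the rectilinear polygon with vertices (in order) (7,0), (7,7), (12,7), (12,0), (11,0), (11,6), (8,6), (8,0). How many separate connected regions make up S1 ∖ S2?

2

S1 ∖ S2 splits into 2 disjoint pieces (area 22.7214, area 0.2571).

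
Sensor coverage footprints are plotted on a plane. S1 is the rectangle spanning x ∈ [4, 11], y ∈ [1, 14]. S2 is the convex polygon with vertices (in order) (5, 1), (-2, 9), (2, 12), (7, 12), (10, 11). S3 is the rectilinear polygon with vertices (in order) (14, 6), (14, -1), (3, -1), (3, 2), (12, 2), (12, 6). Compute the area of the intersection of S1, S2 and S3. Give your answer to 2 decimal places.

The intersection is the polygon with vertices (5,1), (4.125,2), (5.5,2).
By the shoelace formula its area is 0.69.

0.69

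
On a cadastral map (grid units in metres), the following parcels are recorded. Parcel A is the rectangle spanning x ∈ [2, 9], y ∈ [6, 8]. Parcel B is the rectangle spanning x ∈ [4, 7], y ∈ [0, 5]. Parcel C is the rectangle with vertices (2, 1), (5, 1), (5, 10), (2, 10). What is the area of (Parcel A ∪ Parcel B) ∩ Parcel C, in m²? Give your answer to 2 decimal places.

|Parcel A ∪ Parcel B| = 29.
|(Parcel A ∪ Parcel B) ∩ Parcel C| = 10.00.

10.00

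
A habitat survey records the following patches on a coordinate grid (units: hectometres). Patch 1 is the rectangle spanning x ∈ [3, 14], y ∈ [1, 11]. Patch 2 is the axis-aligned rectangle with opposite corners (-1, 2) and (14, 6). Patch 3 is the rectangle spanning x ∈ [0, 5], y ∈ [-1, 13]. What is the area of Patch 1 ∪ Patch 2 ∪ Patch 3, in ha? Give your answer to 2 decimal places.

164.00

By inclusion–exclusion:
Individual areas: |Patch 1| = 110, |Patch 2| = 60, |Patch 3| = 70.
|Patch 1∩Patch 2|: x∈[3,14], y∈[2,6] → 11·4 = 44.
|Patch 1∩Patch 3|: x∈[3,5], y∈[1,11] → 2·10 = 20.
|Patch 2∩Patch 3|: x∈[0,5], y∈[2,6] → 5·4 = 20.
|Patch 1∩Patch 2∩Patch 3| = 8.
|Patch 1 ∪ Patch 2 ∪ Patch 3| = 240 − 84 + 8 = 164.00.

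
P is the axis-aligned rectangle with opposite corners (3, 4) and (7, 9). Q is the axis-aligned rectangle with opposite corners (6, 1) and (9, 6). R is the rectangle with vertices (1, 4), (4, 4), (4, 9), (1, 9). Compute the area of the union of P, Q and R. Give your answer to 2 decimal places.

43.00

By inclusion–exclusion:
Individual areas: |P| = 20, |Q| = 15, |R| = 15.
|P∩Q|: x∈[6,7], y∈[4,6] → 1·2 = 2.
|P∩R|: x∈[3,4], y∈[4,9] → 1·5 = 5.
|Q∩R| = 0 (no overlap).
|P∩Q∩R| = 0.
|P ∪ Q ∪ R| = 50 − 7 + 0 = 43.00.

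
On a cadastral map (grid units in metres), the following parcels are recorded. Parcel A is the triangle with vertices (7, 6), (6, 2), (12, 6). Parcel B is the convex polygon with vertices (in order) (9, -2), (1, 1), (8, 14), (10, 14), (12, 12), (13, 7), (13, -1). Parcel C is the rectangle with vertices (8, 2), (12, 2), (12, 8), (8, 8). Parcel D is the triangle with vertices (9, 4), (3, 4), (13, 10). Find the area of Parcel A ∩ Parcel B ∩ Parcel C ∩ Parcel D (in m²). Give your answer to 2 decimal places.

The intersection is the polygon with vertices (8,6), (10.333,6), (9,4), (8,4).
By the shoelace formula its area is 3.33.

3.33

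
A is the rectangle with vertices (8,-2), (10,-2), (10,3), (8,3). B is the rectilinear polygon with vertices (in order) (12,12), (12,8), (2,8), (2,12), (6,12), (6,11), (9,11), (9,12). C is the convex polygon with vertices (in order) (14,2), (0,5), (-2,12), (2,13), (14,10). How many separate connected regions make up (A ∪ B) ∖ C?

(A ∪ B) ∖ C splits into 2 disjoint pieces (area 9.9524, area 3.375).

2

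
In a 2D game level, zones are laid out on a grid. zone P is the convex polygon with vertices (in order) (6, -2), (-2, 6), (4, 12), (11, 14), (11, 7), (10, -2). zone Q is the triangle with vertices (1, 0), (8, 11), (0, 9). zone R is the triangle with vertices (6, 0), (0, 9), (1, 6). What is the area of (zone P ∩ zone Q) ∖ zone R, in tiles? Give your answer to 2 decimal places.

30.73

|zone P ∩ zone Q| = 34.0708.
|(zone P ∩ zone Q) ∩ zone R| = 3.3371.
|(zone P ∩ zone Q) ∖ zone R| = 34.0708 − 3.3371 = 30.73.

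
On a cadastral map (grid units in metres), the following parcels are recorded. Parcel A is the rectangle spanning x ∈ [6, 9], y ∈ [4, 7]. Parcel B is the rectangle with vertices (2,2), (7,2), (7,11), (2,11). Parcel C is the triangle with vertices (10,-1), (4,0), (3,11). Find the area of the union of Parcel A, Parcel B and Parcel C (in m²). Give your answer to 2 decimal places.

By inclusion–exclusion:
Individual areas: |Parcel A| = 9, |Parcel B| = 45, |Parcel C| = 32.5.
|Parcel A∩Parcel B|: x∈[6,7], y∈[4,7] → 1·3 = 3.
|Parcel A∩Parcel C| = 1.006.
|Parcel B∩Parcel C| = 18.6039.
|Parcel A∩Parcel B∩Parcel C| = 1.
|Parcel A ∪ Parcel B ∪ Parcel C| = 86.5 − 22.6098 + 1 = 64.89.

64.89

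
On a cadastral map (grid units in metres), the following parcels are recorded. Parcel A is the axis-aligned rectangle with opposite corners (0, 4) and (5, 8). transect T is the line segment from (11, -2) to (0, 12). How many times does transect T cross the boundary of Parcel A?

The segment meets the boundary at (3.143,8), (5,5.636).

2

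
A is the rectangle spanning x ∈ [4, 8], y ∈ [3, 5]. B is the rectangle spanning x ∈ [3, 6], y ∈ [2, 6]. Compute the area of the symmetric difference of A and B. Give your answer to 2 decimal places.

12.00

|A∩B|: x∈[4,6], y∈[3,5] → 2·2 = 4.
|A △ B| = |A| + |B| − 2·|A∩B| = 8 + 12 − 8 = 12.00.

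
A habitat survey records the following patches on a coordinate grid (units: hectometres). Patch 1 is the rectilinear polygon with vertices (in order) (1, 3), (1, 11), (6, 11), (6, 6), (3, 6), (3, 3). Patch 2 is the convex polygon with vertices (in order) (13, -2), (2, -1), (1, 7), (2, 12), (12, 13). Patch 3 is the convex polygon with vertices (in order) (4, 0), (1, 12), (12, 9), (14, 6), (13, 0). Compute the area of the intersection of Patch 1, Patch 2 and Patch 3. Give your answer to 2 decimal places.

20.55

The intersection is the polygon with vertices (6,6), (3,6), (3,4), (1.556,9.778), (1.8,11), (4.667,11), (6,10.636).
By the shoelace formula its area is 20.55.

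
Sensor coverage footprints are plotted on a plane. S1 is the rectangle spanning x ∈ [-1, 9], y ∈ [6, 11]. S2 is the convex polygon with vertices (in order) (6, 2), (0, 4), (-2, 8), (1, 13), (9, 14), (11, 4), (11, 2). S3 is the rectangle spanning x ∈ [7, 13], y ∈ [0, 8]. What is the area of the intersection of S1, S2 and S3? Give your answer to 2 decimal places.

The intersection is the polygon with vertices (9,6), (7,6), (7,8), (9,8).
By the shoelace formula its area is 4.00.

4.00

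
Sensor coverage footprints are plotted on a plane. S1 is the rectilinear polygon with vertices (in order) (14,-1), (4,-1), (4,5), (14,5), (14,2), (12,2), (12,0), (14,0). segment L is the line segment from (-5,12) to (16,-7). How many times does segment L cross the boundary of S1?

2

The segment meets the boundary at (4,3.857), (9.368,-1).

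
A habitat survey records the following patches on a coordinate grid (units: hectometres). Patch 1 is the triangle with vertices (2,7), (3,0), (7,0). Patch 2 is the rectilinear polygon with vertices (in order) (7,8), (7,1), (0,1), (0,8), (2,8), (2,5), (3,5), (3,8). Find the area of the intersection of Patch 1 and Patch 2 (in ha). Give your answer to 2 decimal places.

9.27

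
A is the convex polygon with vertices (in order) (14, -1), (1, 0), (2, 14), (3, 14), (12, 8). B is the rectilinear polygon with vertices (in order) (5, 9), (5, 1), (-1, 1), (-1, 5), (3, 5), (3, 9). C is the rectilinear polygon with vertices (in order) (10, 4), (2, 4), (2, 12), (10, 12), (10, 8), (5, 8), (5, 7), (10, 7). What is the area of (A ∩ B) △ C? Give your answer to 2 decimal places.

|A ∩ B| = 23.1429.
|(A ∩ B) ∩ C| = 11.
|(A ∩ B) △ C| = 23.1429 + 59 − 22 = 60.14.

60.14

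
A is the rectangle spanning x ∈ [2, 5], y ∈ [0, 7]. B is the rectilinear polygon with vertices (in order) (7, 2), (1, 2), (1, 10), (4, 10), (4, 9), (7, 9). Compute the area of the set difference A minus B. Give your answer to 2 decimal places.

6.00

|A| = 21, |A∩B| = 15.
|A ∖ B| = |A| − |A∩B| = 21 − 15 = 6.00.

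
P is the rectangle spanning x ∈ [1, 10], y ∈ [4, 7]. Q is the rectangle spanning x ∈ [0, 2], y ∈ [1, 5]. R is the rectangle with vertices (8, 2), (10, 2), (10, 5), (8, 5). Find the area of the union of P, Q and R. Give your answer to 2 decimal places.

By inclusion–exclusion:
Individual areas: |P| = 27, |Q| = 8, |R| = 6.
|P∩Q|: x∈[1,2], y∈[4,5] → 1·1 = 1.
|P∩R|: x∈[8,10], y∈[4,5] → 2·1 = 2.
|Q∩R| = 0 (no overlap).
|P∩Q∩R| = 0.
|P ∪ Q ∪ R| = 41 − 3 + 0 = 38.00.

38.00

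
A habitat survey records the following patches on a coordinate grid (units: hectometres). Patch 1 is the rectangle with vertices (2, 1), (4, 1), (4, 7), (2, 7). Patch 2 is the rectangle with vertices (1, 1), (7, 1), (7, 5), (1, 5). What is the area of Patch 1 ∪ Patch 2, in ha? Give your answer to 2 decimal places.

By inclusion–exclusion:
Individual areas: |Patch 1| = 12, |Patch 2| = 24.
|Patch 1∩Patch 2|: x∈[2,4], y∈[1,5] → 2·4 = 8.
|Patch 1 ∪ Patch 2| = 36 − 8 = 28.00.

28.00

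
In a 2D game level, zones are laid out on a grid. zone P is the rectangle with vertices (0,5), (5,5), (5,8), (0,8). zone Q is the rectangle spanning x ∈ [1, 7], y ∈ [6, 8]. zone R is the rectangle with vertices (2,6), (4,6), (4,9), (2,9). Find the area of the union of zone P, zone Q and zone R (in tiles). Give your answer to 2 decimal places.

21.00

By inclusion–exclusion:
Individual areas: |zone P| = 15, |zone Q| = 12, |zone R| = 6.
|zone P∩zone Q|: x∈[1,5], y∈[6,8] → 4·2 = 8.
|zone P∩zone R|: x∈[2,4], y∈[6,8] → 2·2 = 4.
|zone Q∩zone R|: x∈[2,4], y∈[6,8] → 2·2 = 4.
|zone P∩zone Q∩zone R| = 4.
|zone P ∪ zone Q ∪ zone R| = 33 − 16 + 4 = 21.00.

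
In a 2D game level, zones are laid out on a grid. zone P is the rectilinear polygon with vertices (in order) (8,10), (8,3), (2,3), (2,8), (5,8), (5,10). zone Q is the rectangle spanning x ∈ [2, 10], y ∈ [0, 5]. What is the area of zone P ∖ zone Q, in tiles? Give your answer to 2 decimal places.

24.00

|zone P| = 36, |zone P∩zone Q| = 12.
|zone P ∖ zone Q| = |zone P| − |zone P∩zone Q| = 36 − 12 = 24.00.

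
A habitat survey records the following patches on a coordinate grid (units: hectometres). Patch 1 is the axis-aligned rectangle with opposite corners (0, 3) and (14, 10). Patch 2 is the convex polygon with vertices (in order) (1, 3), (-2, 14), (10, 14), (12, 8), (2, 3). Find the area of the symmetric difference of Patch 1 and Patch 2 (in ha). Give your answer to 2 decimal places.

|Patch 1| = 98, |Patch 2| = 106.5, |Patch 1∩Patch 2| = 56.5.
|Patch 1 △ Patch 2| = |Patch 1| + |Patch 2| − 2·|Patch 1∩Patch 2| = 98 + 106.5 − 113 = 91.50.

91.50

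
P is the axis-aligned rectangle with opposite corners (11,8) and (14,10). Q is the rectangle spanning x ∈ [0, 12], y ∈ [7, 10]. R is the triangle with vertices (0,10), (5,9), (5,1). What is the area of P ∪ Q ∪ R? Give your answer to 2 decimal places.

50.00

By inclusion–exclusion:
Individual areas: |P| = 6, |Q| = 36, |R| = 20.
|P∩Q|: x∈[11,12], y∈[8,10] → 1·2 = 2.
|P∩R| = 0.
|Q∩R| = 10.
|P∩Q∩R| = 0.
|P ∪ Q ∪ R| = 62 − 12 + 0 = 50.00.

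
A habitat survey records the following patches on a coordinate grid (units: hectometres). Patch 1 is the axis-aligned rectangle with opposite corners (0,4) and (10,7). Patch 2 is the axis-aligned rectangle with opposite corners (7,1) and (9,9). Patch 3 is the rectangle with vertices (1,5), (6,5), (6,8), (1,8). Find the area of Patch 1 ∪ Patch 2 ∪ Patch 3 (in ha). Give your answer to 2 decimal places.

By inclusion–exclusion:
Individual areas: |Patch 1| = 30, |Patch 2| = 16, |Patch 3| = 15.
|Patch 1∩Patch 2|: x∈[7,9], y∈[4,7] → 2·3 = 6.
|Patch 1∩Patch 3|: x∈[1,6], y∈[5,7] → 5·2 = 10.
|Patch 2∩Patch 3| = 0 (no overlap).
|Patch 1∩Patch 2∩Patch 3| = 0.
|Patch 1 ∪ Patch 2 ∪ Patch 3| = 61 − 16 + 0 = 45.00.

45.00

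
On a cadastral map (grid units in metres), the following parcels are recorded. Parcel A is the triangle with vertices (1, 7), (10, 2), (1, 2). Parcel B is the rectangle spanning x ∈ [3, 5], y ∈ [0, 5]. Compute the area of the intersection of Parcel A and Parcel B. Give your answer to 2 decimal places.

5.96

The intersection is the polygon with vertices (5,4.778), (5,2), (3,2), (3,5), (4.6,5).
By the shoelace formula its area is 5.96.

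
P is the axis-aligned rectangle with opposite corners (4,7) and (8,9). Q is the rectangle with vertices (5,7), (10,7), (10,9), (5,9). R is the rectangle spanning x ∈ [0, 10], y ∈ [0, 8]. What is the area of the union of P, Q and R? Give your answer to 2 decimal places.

86.00

By inclusion–exclusion:
Individual areas: |P| = 8, |Q| = 10, |R| = 80.
|P∩Q|: x∈[5,8], y∈[7,9] → 3·2 = 6.
|P∩R|: x∈[4,8], y∈[7,8] → 4·1 = 4.
|Q∩R|: x∈[5,10], y∈[7,8] → 5·1 = 5.
|P∩Q∩R| = 3.
|P ∪ Q ∪ R| = 98 − 15 + 3 = 86.00.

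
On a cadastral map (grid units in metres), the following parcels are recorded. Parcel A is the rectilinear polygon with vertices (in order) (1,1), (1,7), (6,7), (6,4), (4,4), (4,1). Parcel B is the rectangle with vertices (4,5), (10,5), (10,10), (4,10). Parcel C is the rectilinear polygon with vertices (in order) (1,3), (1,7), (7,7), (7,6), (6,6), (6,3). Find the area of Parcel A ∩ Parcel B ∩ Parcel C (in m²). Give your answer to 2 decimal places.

4.00

The intersection is the polygon with vertices (6,6), (6,5), (4,5), (4,7), (6,7).
By the shoelace formula its area is 4.00.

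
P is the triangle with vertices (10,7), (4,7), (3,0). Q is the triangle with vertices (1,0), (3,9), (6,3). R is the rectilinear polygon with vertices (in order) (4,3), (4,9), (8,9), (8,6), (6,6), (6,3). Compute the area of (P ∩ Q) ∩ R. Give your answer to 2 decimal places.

4.00

The region (P ∩ Q) ∩ R is the polygon with vertices (6,3), (4,3), (4,7).
By the shoelace formula its area is 4.00.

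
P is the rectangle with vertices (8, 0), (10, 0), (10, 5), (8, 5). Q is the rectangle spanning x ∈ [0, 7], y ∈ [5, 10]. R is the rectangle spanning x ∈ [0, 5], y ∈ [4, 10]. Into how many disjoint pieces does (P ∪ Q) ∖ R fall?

(P ∪ Q) ∖ R splits into 2 disjoint pieces (area 10, area 10).

2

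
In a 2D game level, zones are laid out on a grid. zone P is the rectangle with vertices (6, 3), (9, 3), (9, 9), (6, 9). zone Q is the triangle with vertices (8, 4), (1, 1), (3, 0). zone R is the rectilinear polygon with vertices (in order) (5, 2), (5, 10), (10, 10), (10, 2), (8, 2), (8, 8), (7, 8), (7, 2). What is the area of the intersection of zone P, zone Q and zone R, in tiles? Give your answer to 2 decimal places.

0.33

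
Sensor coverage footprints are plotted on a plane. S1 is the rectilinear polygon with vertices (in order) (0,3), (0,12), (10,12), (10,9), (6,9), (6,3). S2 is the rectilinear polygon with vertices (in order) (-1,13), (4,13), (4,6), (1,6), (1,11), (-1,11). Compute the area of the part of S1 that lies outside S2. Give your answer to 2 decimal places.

47.00

|S1| = 66, |S1∩S2| = 19.
|S1 ∖ S2| = |S1| − |S1∩S2| = 66 − 19 = 47.00.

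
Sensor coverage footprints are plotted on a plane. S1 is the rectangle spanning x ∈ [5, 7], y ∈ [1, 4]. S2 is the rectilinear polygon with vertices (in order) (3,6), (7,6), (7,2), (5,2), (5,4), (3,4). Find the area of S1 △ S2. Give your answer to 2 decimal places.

10.00

|S1| = 6, |S2| = 12, |S1∩S2| = 4.
|S1 △ S2| = |S1| + |S2| − 2·|S1∩S2| = 6 + 12 − 8 = 10.00.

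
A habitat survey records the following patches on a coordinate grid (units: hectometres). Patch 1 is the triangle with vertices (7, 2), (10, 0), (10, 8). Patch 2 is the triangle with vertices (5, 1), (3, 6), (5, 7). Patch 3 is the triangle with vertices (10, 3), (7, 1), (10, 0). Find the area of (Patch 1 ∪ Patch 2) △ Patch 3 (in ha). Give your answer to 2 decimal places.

15.75

|Patch 1 ∪ Patch 2| = 18.
|(Patch 1 ∪ Patch 2) ∩ Patch 3| = 3.375.
|(Patch 1 ∪ Patch 2) △ Patch 3| = 18 + 4.5 − 6.75 = 15.75.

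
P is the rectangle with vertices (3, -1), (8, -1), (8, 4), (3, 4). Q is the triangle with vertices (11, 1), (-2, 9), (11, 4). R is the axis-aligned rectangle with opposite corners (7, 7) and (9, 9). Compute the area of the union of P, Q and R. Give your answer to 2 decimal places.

47.42

By inclusion–exclusion:
Individual areas: |P| = 25, |Q| = 19.5, |R| = 4.
|P∩Q| = 1.0817.
|P∩R| = 0 (no overlap).
|Q∩R| = 0.
|P∩Q∩R| = 0.
|P ∪ Q ∪ R| = 48.5 − 1.0817 + 0 = 47.42.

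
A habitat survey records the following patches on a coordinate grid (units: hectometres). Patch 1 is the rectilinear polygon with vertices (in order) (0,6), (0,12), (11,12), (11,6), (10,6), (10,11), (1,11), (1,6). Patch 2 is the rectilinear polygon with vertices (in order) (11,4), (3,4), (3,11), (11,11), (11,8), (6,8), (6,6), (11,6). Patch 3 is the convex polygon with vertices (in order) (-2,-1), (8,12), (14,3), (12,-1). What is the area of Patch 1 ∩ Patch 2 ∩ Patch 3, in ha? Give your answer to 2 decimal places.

0.33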